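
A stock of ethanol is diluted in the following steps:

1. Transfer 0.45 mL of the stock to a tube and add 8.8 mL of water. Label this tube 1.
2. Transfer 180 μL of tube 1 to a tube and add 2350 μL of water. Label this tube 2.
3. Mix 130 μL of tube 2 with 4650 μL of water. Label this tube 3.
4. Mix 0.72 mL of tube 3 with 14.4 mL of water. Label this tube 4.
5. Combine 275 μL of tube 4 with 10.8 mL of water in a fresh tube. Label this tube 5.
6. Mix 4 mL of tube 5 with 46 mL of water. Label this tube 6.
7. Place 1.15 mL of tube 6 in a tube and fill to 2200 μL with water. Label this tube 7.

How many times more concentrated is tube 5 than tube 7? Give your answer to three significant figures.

23.9

Step 1: 0.45 mL + 8.8 mL = 9.25 mL total → factor 9.25/0.45 = 20.556
Step 2: 180 μL + 2350 μL = 2530 μL total → factor 2530/180 = 14.056
Step 3: 130 μL + 4650 μL = 4780 μL total → factor 4780/130 = 36.769
Step 4: 0.72 mL + 14.4 mL = 15.12 mL total → factor 15.12/0.72 = 21
Step 5: 275 μL + 10.8 mL = 11075 μL total → factor 11075/275 = 40.273
Step 6: 4 mL + 46 mL = 50 mL total → factor 50/4 = 12.5
Step 7: 1.15 mL brought to 2200 μL → factor 2.2/1.15 = 1.913
Dilution factor to tube 5 = 8.9845 × 10^6; to tube 7 = 2.1485 × 10^8
[tube 5]/[tube 7] = (factor to tube 7)/(factor to tube 5) = 2.1485 × 10^8/8.9845 × 10^6 = 23.9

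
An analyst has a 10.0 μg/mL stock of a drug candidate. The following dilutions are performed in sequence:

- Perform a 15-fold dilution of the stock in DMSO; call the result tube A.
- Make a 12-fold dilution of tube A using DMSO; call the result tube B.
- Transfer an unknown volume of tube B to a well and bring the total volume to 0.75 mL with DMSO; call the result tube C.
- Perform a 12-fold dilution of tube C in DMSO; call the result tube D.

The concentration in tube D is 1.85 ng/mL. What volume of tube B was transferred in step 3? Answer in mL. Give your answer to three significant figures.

Step 1: 15-fold → factor 15
Step 2: 12-fold → factor 12
Step 3: v brought to 0.75 mL → factor = 0.75 mL/v
Step 4: 12-fold → factor 12
Product of known-step factors = 2160
Overall factor = 10.0 μg/mL / (1.85 ng/mL) = 5405.4
Step-3 factor = 5405.4 / 2160 = 2.5025
v = 0.75 mL / 2.5025 = 0.300 mL

0.300 mL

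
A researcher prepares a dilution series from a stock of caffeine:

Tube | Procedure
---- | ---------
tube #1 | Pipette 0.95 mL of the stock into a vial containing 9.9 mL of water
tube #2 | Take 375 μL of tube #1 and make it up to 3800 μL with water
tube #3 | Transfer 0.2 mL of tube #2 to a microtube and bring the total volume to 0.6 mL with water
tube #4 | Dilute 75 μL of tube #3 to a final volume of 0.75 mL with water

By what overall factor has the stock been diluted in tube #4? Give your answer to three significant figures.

3.47 × 10^3

Step 1: 0.95 mL + 9.9 mL = 10.85 mL total → factor 10.85/0.95 = 11.421
Step 2: 375 μL brought to 3800 μL → factor 3800/375 = 10.133
Step 3: 0.2 mL brought to 0.6 mL → factor 0.6/0.2 = 3
Step 4: 75 μL brought to 0.75 mL → factor 750/75 = 10
Overall dilution factor = 11.421 × 10.133 × 3 × 10 = 3472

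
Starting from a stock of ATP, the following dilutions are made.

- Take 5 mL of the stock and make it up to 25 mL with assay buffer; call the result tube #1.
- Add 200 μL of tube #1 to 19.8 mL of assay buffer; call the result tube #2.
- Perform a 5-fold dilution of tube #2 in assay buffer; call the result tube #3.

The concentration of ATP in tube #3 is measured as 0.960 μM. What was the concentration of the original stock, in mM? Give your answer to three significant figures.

Step 1: 5 mL brought to 25 mL → factor 25/5 = 5
Step 2: 200 μL + 19.8 mL = 20000 μL total → factor 20000/200 = 100
Step 3: 5-fold → factor 5
Overall dilution factor = 5 × 100 × 5 = 2500
Stock = 0.960 μM × 2500 = 2400 μM = 2.40 mM

2.40 mM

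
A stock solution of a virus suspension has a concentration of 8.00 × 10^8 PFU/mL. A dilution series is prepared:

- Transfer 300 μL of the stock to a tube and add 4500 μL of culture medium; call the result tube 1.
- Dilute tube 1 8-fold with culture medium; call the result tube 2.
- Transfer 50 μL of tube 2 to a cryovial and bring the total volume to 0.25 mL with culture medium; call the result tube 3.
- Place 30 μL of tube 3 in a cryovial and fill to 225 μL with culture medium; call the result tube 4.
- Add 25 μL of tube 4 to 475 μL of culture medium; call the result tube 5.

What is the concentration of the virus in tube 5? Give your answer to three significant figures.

8.33 × 10^3 PFU/mL

Step 1: 300 μL + 4500 μL = 4800 μL total → factor 4800/300 = 16
Step 2: 8-fold → factor 8
Step 3: 50 μL brought to 0.25 mL → factor 250/50 = 5
Step 4: 30 μL brought to 225 μL → factor 225/30 = 7.5
Step 5: 25 μL + 475 μL = 500 μL total → factor 500/25 = 20
Overall dilution factor = 16 × 8 × 5 × 7.5 × 20 = 96000
Final = 8.00 × 10^8 PFU/mL / 96000 = 8.33 × 10^3 PFU/mL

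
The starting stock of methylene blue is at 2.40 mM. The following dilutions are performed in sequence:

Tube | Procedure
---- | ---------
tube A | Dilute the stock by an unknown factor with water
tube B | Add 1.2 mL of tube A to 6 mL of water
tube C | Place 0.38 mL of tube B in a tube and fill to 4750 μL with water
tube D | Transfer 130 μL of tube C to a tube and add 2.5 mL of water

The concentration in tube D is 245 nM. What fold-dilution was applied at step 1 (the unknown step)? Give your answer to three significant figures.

Step 1: unknown factor x
Step 2: 1.2 mL + 6 mL = 7.2 mL total → factor 7.2/1.2 = 6
Step 3: 0.38 mL brought to 4750 μL → factor 4.75/0.38 = 12.5
Step 4: 130 μL + 2.5 mL = 2630 μL total → factor 2630/130 = 20.231
Product of known-step factors = 1517.3
Overall factor = 2.40 mM / (245 nM) = 9795.9
x = 9795.9 / 1517.3 = 6.46

6.46-fold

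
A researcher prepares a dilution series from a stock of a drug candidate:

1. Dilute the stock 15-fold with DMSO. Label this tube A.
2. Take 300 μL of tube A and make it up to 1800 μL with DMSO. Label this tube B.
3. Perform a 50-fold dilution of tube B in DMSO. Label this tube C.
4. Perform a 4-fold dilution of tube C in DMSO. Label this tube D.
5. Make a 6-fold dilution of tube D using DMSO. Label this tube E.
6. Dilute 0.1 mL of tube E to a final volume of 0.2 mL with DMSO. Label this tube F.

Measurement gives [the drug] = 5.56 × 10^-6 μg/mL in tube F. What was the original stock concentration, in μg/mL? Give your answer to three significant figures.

1.20 μg/mL

Step 1: 15-fold → factor 15
Step 2: 300 μL brought to 1800 μL → factor 1800/300 = 6
Step 3: 50-fold → factor 50
Step 4: 4-fold → factor 4
Step 5: 6-fold → factor 6
Step 6: 0.1 mL brought to 0.2 mL → factor 0.2/0.1 = 2
Overall dilution factor = 15 × 6 × 50 × 4 × 6 × 2 = 2.16 × 10^5
Stock = 5.56 × 10^-6 μg/mL × 2.16 × 10^5 = 1.20 μg/mL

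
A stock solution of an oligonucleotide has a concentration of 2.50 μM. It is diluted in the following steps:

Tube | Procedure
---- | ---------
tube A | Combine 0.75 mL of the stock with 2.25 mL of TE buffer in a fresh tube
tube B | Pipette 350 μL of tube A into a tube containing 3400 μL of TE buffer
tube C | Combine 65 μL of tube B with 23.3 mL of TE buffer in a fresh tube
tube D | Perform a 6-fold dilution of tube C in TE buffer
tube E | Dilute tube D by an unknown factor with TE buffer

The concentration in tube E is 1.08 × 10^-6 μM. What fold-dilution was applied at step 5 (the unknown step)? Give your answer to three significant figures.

Step 1: 0.75 mL + 2.25 mL = 3 mL total → factor 3/0.75 = 4
Step 2: 350 μL + 3400 μL = 3750 μL total → factor 3750/350 = 10.714
Step 3: 65 μL + 23.3 mL = 23365 μL total → factor 23365/65 = 359.46
Step 4: 6-fold → factor 6
Step 5: unknown factor x
Product of known-step factors = 92433
Overall factor = 2.50 μM / (1.08 × 10^-6 μM) = 2.3148 × 10^6
x = 2.3148 × 10^6 / 92433 = 25.0

25.0-fold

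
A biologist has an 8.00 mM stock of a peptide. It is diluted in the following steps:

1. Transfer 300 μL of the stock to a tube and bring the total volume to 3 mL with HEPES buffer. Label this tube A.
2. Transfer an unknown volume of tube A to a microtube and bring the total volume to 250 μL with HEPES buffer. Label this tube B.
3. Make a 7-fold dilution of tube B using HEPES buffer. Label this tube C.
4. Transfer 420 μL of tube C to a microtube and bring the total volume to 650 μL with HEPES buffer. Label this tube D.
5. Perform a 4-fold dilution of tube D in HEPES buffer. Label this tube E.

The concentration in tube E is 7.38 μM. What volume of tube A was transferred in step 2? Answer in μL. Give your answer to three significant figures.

Step 1: 300 μL brought to 3 mL → factor 3000/300 = 10
Step 2: v brought to 250 μL → factor = 250 μL/v
Step 3: 7-fold → factor 7
Step 4: 420 μL brought to 650 μL → factor 650/420 = 1.5476
Step 5: 4-fold → factor 4
Product of known-step factors = 433.33
Overall factor = 8.00 mM / (7.38 μM) = 1084
Step-2 factor = 1084 / 433.33 = 2.5016
v = 250 μL / 2.5016 = 99.9 μL

99.9 μL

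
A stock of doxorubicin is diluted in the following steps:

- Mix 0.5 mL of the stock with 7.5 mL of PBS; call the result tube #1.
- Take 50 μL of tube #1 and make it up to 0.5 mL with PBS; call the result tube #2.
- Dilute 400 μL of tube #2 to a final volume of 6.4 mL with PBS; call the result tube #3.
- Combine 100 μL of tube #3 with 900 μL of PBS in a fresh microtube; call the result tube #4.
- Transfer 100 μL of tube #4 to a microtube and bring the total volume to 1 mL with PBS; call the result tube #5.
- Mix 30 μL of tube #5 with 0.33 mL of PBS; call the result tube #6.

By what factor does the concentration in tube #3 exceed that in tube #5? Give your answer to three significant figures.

Step 1: 0.5 mL + 7.5 mL = 8 mL total → factor 8/0.5 = 16
Step 2: 50 μL brought to 0.5 mL → factor 500/50 = 10
Step 3: 400 μL brought to 6.4 mL → factor 6400/400 = 16
Step 4: 100 μL + 900 μL = 1000 μL total → factor 1000/100 = 10
Step 5: 100 μL brought to 1 mL → factor 1000/100 = 10
Dilution factor to tube #3 = 2560; to tube #5 = 2.56 × 10^5
[tube #3]/[tube #5] = (factor to tube #5)/(factor to tube #3) = 2.56 × 10^5/2560 = 100

100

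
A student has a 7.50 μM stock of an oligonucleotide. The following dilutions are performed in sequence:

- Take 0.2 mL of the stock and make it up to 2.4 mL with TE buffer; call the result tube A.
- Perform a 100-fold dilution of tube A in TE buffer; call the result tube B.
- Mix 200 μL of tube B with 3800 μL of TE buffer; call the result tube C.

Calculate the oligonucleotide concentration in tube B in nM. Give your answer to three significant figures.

6.25 nM

Step 1: 0.2 mL brought to 2.4 mL → factor 2.4/0.2 = 12
Step 2: 100-fold → factor 100
Dilution factor through tube B = 12 × 100 = 1200
[tube B] = 7.50 μM / 1200 = 0.006250 μM = 6.25 nM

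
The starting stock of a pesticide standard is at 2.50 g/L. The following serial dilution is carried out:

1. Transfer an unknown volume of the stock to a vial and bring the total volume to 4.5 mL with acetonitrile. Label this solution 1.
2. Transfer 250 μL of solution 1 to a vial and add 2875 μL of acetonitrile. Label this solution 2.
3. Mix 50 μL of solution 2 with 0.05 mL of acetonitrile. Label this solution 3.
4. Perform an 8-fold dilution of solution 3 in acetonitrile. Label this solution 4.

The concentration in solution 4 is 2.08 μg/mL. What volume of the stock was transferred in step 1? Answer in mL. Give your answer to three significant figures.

0.749 mL

Step 1: v brought to 4.5 mL → factor = 4.5 mL/v
Step 2: 250 μL + 2875 μL = 3125 μL total → factor 3125/250 = 12.5
Step 3: 50 μL + 0.05 mL = 100 μL total → factor 100/50 = 2
Step 4: 8-fold → factor 8
Product of known-step factors = 200
Overall factor = 2.50 g/L / (2.08 μg/mL) = 1201.9
Step-1 factor = 1201.9 / 200 = 6.0096
v = 4.5 mL / 6.0096 = 0.749 mL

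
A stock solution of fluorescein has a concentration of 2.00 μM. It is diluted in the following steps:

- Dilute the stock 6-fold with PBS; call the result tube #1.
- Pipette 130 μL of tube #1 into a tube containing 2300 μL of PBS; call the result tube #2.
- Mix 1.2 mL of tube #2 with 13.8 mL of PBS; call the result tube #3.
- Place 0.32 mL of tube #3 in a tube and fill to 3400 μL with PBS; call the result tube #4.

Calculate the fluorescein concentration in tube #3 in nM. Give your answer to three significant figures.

Step 1: 6-fold → factor 6
Step 2: 130 μL + 2300 μL = 2430 μL total → factor 2430/130 = 18.692
Step 3: 1.2 mL + 13.8 mL = 15 mL total → factor 15/1.2 = 12.5
Dilution factor through tube #3 = 6 × 18.692 × 12.5 = 1401.9
[tube #3] = 2.00 μM / 1401.9 = 0.001427 μM = 1.43 nM

1.43 nM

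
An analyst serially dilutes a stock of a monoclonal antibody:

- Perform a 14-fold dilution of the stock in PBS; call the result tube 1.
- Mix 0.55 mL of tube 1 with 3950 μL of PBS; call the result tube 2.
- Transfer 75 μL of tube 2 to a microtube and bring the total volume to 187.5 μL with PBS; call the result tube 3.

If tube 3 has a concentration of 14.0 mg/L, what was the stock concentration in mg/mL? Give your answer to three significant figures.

4.01 mg/mL

Step 1: 14-fold → factor 14
Step 2: 0.55 mL + 3950 μL = 4.5 mL total → factor 4.5/0.55 = 8.1818
Step 3: 75 μL brought to 187.5 μL → factor 187.5/75 = 2.5
Overall dilution factor = 14 × 8.1818 × 2.5 = 286.36
Stock = 14.0 mg/L × 286.36 = 4009 mg/L = 4.01 mg/mL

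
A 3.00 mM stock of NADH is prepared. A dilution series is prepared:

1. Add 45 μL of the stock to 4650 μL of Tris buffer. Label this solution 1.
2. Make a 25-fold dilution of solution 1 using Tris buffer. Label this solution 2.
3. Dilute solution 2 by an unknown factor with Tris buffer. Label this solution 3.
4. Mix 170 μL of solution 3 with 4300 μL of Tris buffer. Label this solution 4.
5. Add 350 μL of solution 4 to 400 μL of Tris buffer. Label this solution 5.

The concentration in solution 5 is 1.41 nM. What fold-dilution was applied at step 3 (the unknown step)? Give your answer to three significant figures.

Step 1: 45 μL + 4650 μL = 4695 μL total → factor 4695/45 = 104.33
Step 2: 25-fold → factor 25
Step 3: unknown factor x
Step 4: 170 μL + 4300 μL = 4470 μL total → factor 4470/170 = 26.294
Step 5: 350 μL + 400 μL = 750 μL total → factor 750/350 = 2.1429
Product of known-step factors = 1.4697 × 10^5
Overall factor = 3.00 mM / (1.41 nM) = 2.1277 × 10^6
x = 2.1277 × 10^6 / 1.4697 × 10^5 = 14.5

14.5-fold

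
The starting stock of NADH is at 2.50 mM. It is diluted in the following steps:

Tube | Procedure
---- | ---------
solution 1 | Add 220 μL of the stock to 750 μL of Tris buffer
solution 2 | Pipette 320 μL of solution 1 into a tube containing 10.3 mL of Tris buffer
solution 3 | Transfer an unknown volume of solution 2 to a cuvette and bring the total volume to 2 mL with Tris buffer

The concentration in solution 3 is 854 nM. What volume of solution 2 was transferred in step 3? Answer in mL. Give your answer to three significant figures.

0.100 mL

Step 1: 220 μL + 750 μL = 970 μL total → factor 970/220 = 4.4091
Step 2: 320 μL + 10.3 mL = 10620 μL total → factor 10620/320 = 33.188
Step 3: v brought to 2 mL → factor = 2 mL/v
Product of known-step factors = 146.33
Overall factor = 2.50 mM / (854 nM) = 2927.4
Step-3 factor = 2927.4 / 146.33 = 20.006
v = 2 mL / 20.006 = 0.100 mL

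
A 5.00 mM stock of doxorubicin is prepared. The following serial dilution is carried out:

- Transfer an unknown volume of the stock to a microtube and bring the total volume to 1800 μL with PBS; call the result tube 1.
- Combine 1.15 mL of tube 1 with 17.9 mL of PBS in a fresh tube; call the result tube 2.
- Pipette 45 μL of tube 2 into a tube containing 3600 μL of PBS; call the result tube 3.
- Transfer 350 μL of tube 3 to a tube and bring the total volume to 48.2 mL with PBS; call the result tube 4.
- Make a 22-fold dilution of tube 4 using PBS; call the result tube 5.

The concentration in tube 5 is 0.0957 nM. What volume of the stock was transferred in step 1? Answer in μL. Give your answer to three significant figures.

140 μL

Step 1: v brought to 1800 μL → factor = 1800 μL/v
Step 2: 1.15 mL + 17.9 mL = 19.05 mL total → factor 19.05/1.15 = 16.565
Step 3: 45 μL + 3600 μL = 3645 μL total → factor 3645/45 = 81
Step 4: 350 μL brought to 48.2 mL → factor 48200/350 = 137.71
Step 5: 22-fold → factor 22
Product of known-step factors = 4.0652 × 10^6
Overall factor = 5.00 mM / (0.0957 nM) = 5.2247 × 10^7
Step-1 factor = 5.2247 × 10^7 / 4.0652 × 10^6 = 12.852
v = 1800 μL / 12.852 = 140 μL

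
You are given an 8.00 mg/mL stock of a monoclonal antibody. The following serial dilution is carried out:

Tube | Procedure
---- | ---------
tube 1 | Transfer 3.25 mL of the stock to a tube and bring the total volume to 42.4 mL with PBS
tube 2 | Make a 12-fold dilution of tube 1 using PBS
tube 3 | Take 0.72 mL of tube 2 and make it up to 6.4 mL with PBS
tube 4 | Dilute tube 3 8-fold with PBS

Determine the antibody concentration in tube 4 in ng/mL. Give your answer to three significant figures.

Step 1: 3.25 mL brought to 42.4 mL → factor 42.4/3.25 = 13.046
Step 2: 12-fold → factor 12
Step 3: 0.72 mL brought to 6.4 mL → factor 6.4/0.72 = 8.8889
Step 4: 8-fold → factor 8
Overall dilution factor = 13.046 × 12 × 8.8889 × 8 = 11133
Final = 8.00 mg/mL / 11133 = 0.0007186 mg/mL = 719 ng/mL

719 ng/mL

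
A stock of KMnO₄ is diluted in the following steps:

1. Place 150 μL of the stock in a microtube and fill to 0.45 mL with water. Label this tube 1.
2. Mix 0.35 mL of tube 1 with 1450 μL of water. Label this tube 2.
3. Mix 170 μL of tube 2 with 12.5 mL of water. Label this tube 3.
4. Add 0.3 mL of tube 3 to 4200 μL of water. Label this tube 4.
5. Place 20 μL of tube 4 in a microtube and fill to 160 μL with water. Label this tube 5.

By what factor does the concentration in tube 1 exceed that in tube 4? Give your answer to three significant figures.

Step 1: 150 μL brought to 0.45 mL → factor 450/150 = 3
Step 2: 0.35 mL + 1450 μL = 1.8 mL total → factor 1.8/0.35 = 5.1429
Step 3: 170 μL + 12.5 mL = 12670 μL total → factor 12670/170 = 74.529
Step 4: 0.3 mL + 4200 μL = 4.5 mL total → factor 4.5/0.3 = 15
Dilution factor to tube 1 = 3; to tube 4 = 17248
[tube 1]/[tube 4] = (factor to tube 4)/(factor to tube 1) = 17248/3 = 5.75 × 10^3

5.75 × 10^3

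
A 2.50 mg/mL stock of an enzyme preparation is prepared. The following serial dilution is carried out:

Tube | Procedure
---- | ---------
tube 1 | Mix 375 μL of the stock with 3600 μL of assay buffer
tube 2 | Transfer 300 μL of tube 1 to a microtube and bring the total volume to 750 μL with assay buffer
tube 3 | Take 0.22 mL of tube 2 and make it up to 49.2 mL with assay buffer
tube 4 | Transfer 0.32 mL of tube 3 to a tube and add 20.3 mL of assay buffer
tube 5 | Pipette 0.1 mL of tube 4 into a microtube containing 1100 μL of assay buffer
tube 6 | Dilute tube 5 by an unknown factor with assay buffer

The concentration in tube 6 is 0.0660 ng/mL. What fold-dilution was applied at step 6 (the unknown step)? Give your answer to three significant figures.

Step 1: 375 μL + 3600 μL = 3975 μL total → factor 3975/375 = 10.6
Step 2: 300 μL brought to 750 μL → factor 750/300 = 2.5
Step 3: 0.22 mL brought to 49.2 mL → factor 49.2/0.22 = 223.64
Step 4: 0.32 mL + 20.3 mL = 20.62 mL total → factor 20.62/0.32 = 64.438
Step 5: 0.1 mL + 1100 μL = 1.2 mL total → factor 1.2/0.1 = 12
Step 6: unknown factor x
Product of known-step factors = 4.5826 × 10^6
Overall factor = 2.50 mg/mL / (0.0660 ng/mL) = 3.7879 × 10^7
x = 3.7879 × 10^7 / 4.5826 × 10^6 = 8.27

8.27-fold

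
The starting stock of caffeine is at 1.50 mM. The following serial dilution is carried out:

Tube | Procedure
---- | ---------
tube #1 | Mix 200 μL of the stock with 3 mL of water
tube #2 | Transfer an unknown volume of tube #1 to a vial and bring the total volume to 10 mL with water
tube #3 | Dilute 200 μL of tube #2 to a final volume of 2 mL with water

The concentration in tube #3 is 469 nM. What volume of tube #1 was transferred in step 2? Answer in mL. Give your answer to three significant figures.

Step 1: 200 μL + 3 mL = 3200 μL total → factor 3200/200 = 16
Step 2: v brought to 10 mL → factor = 10 mL/v
Step 3: 200 μL brought to 2 mL → factor 2000/200 = 10
Product of known-step factors = 160
Overall factor = 1.50 mM / (469 nM) = 3198.3
Step-2 factor = 3198.3 / 160 = 19.989
v = 10 mL / 19.989 = 0.500 mL

0.500 mL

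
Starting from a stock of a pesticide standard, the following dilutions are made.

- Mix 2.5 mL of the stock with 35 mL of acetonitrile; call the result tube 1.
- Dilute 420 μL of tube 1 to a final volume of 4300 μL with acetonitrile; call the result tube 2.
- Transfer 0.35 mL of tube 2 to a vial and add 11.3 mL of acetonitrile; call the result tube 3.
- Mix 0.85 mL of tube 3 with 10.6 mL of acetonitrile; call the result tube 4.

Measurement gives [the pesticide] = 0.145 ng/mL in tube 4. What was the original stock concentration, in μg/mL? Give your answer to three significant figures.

9.98 μg/mL

Step 1: 2.5 mL + 35 mL = 37.5 mL total → factor 37.5/2.5 = 15
Step 2: 420 μL brought to 4300 μL → factor 4300/420 = 10.238
Step 3: 0.35 mL + 11.3 mL = 11.65 mL total → factor 11.65/0.35 = 33.286
Step 4: 0.85 mL + 10.6 mL = 11.45 mL total → factor 11.45/0.85 = 13.471
Overall dilution factor = 15 × 10.238 × 33.286 × 13.471 = 68858
Stock = 0.145 ng/mL × 68858 = 9984 ng/mL = 9.98 μg/mL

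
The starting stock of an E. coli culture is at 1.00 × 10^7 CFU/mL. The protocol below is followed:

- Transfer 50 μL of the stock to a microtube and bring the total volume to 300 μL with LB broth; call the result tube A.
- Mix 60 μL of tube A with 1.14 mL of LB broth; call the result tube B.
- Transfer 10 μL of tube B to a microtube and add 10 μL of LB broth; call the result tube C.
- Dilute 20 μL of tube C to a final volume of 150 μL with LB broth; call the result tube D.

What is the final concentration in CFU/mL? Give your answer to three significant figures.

Step 1: 50 μL brought to 300 μL → factor 300/50 = 6
Step 2: 60 μL + 1.14 mL = 1200 μL total → factor 1200/60 = 20
Step 3: 10 μL + 10 μL = 20 μL total → factor 20/10 = 2
Step 4: 20 μL brought to 150 μL → factor 150/20 = 7.5
Overall dilution factor = 6 × 20 × 2 × 7.5 = 1800
Final = 1.00 × 10^7 CFU/mL / 1800 = 5.56 × 10^3 CFU/mL

5.56 × 10^3 CFU/mL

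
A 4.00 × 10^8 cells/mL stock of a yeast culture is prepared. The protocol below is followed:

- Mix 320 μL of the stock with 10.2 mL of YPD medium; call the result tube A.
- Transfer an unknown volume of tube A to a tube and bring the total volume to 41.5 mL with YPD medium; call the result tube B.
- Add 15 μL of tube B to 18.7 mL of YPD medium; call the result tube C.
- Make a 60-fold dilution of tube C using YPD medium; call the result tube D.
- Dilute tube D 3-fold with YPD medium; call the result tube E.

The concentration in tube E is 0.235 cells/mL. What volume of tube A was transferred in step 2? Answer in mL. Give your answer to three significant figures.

Step 1: 320 μL + 10.2 mL = 10520 μL total → factor 10520/320 = 32.875
Step 2: v brought to 41.5 mL → factor = 41.5 mL/v
Step 3: 15 μL + 18.7 mL = 18715 μL total → factor 18715/15 = 1247.7
Step 4: 60-fold → factor 60
Step 5: 3-fold → factor 3
Product of known-step factors = 7.3831 × 10^6
Overall factor = 4.00 × 10^8 cells/mL / (0.235 cells/mL) = 1.7021 × 10^9
Step-2 factor = 1.7021 × 10^9 / 7.3831 × 10^6 = 230.54
v = 41.5 mL / 230.54 = 0.180 mL

0.180 mL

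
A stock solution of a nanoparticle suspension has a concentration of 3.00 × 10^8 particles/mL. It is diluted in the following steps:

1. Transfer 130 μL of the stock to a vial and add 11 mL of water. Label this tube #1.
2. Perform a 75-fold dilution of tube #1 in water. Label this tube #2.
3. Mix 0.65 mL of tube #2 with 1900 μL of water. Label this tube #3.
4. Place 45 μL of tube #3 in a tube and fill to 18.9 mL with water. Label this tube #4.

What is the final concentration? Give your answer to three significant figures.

Step 1: 130 μL + 11 mL = 11130 μL total → factor 11130/130 = 85.615
Step 2: 75-fold → factor 75
Step 3: 0.65 mL + 1900 μL = 2.55 mL total → factor 2.55/0.65 = 3.9231
Step 4: 45 μL brought to 18.9 mL → factor 18900/45 = 420
Overall dilution factor = 85.615 × 75 × 3.9231 × 420 = 1.058 × 10^7
Final = 3.00 × 10^8 particles/mL / 1.058 × 10^7 = 28.4 particles/mL

28.4 particles/mL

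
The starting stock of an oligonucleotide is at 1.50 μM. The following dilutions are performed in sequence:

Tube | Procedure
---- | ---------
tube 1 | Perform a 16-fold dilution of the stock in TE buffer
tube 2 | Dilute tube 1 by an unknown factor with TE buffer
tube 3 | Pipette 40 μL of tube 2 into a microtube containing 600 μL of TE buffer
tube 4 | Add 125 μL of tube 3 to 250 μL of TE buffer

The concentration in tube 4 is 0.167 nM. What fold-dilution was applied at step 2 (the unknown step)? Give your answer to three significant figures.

11.7-fold

Step 1: 16-fold → factor 16
Step 2: unknown factor x
Step 3: 40 μL + 600 μL = 640 μL total → factor 640/40 = 16
Step 4: 125 μL + 250 μL = 375 μL total → factor 375/125 = 3
Product of known-step factors = 768
Overall factor = 1.50 μM / (0.167 nM) = 8982
x = 8982 / 768 = 11.7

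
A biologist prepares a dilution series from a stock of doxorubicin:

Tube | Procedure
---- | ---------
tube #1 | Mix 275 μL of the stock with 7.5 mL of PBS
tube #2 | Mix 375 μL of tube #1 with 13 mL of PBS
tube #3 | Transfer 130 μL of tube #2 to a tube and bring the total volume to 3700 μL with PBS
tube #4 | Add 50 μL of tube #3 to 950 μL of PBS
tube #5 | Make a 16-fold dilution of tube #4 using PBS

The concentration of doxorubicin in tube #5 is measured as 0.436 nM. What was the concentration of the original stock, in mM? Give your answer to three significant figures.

4.00 mM

Step 1: 275 μL + 7.5 mL = 7775 μL total → factor 7775/275 = 28.273
Step 2: 375 μL + 13 mL = 13375 μL total → factor 13375/375 = 35.667
Step 3: 130 μL brought to 3700 μL → factor 3700/130 = 28.462
Step 4: 50 μL + 950 μL = 1000 μL total → factor 1000/50 = 20
Step 5: 16-fold → factor 16
Overall dilution factor = 28.273 × 35.667 × 28.462 × 20 × 16 = 9.1841 × 10^6
Stock = 0.436 nM × 9.1841 × 10^6 = 4.004 × 10^6 nM = 4.00 mM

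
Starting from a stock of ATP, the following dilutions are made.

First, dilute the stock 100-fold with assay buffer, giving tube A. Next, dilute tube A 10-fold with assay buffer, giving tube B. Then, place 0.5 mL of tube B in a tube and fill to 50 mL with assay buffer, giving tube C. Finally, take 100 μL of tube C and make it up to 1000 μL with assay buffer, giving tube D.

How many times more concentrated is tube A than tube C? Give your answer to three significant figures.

Step 1: 100-fold → factor 100
Step 2: 10-fold → factor 10
Step 3: 0.5 mL brought to 50 mL → factor 50/0.5 = 100
Dilution factor to tube A = 100; to tube C = 1 × 10^5
[tube A]/[tube C] = (factor to tube C)/(factor to tube A) = 1 × 10^5/100 = 1.00 × 10^3

1.00 × 10^3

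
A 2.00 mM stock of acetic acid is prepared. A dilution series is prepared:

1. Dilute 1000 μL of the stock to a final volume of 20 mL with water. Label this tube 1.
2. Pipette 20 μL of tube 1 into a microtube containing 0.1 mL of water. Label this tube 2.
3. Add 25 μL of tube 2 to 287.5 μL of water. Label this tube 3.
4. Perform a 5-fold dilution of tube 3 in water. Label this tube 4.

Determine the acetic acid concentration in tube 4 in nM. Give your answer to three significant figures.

Step 1: 1000 μL brought to 20 mL → factor 20000/1000 = 20
Step 2: 20 μL + 0.1 mL = 120 μL total → factor 120/20 = 6
Step 3: 25 μL + 287.5 μL = 312.5 μL total → factor 312.5/25 = 12.5
Step 4: 5-fold → factor 5
Overall dilution factor = 20 × 6 × 12.5 × 5 = 7500
Final = 2.00 mM / 7500 = 0.0002667 mM = 267 nM

267 nM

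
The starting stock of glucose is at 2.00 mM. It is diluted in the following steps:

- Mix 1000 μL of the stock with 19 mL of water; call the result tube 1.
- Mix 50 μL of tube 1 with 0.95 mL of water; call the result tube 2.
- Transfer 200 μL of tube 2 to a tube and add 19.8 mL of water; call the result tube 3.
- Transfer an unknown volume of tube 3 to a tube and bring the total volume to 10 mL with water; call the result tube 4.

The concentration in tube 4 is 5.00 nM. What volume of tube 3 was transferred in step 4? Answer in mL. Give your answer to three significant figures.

Step 1: 1000 μL + 19 mL = 20000 μL total → factor 20000/1000 = 20
Step 2: 50 μL + 0.95 mL = 1000 μL total → factor 1000/50 = 20
Step 3: 200 μL + 19.8 mL = 20000 μL total → factor 20000/200 = 100
Step 4: v brought to 10 mL → factor = 10 mL/v
Product of known-step factors = 40000
Overall factor = 2.00 mM / (5.00 nM) = 4 × 10^5
Step-4 factor = 4 × 10^5 / 40000 = 10
v = 10 mL / 10 = 1.00 mL

1.00 mL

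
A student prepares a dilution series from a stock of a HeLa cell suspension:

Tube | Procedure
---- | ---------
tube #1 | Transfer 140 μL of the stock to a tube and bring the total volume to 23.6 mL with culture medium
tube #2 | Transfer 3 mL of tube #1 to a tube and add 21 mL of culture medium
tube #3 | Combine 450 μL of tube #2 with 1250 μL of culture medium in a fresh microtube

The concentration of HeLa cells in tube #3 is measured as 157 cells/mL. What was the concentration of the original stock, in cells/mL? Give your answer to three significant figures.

Step 1: 140 μL brought to 23.6 mL → factor 23600/140 = 168.57
Step 2: 3 mL + 21 mL = 24 mL total → factor 24/3 = 8
Step 3: 450 μL + 1250 μL = 1700 μL total → factor 1700/450 = 3.7778
Overall dilution factor = 168.57 × 8 × 3.7778 = 5094.6
Stock = 157 cells/mL × 5094.6 = 8.00 × 10^5 cells/mL

8.00 × 10^5 cells/mL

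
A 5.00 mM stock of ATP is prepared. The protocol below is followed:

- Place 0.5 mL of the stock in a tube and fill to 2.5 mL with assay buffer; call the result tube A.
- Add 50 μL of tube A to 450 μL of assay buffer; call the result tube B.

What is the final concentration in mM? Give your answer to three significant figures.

Step 1: 0.5 mL brought to 2.5 mL → factor 2.5/0.5 = 5
Step 2: 50 μL + 450 μL = 500 μL total → factor 500/50 = 10
Overall dilution factor = 5 × 10 = 50
Final = 5.00 mM / 50 = 0.100 mM

0.100 mM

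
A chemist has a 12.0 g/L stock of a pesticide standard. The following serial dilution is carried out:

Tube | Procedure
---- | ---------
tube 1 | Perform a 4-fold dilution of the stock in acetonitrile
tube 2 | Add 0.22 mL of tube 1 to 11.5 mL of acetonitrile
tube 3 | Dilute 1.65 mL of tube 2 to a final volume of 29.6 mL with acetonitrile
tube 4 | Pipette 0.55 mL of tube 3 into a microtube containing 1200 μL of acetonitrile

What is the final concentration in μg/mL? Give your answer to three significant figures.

Step 1: 4-fold → factor 4
Step 2: 0.22 mL + 11.5 mL = 11.72 mL total → factor 11.72/0.22 = 53.273
Step 3: 1.65 mL brought to 29.6 mL → factor 29.6/1.65 = 17.939
Step 4: 0.55 mL + 1200 μL = 1.75 mL total → factor 1.75/0.55 = 3.1818
Overall dilution factor = 4 × 53.273 × 17.939 × 3.1818 = 12163
Final = 12.0 g/L / 12163 = 0.0009866 g/L = 0.987 μg/mL

0.987 μg/mL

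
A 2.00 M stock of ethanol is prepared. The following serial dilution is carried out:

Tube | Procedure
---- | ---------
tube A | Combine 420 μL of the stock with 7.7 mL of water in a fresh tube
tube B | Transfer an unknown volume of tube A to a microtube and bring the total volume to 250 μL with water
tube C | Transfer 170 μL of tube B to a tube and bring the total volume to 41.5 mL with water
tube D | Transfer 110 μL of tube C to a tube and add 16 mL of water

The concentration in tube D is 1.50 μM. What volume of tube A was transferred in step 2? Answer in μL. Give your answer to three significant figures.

130 μL

Step 1: 420 μL + 7.7 mL = 8120 μL total → factor 8120/420 = 19.333
Step 2: v brought to 250 μL → factor = 250 μL/v
Step 3: 170 μL brought to 41.5 mL → factor 41500/170 = 244.12
Step 4: 110 μL + 16 mL = 16110 μL total → factor 16110/110 = 146.45
Product of known-step factors = 6.9121 × 10^5
Overall factor = 2.00 M / (1.50 μM) = 1.3333 × 10^6
Step-2 factor = 1.3333 × 10^6 / 6.9121 × 10^5 = 1.929
v = 250 μL / 1.929 = 130 μL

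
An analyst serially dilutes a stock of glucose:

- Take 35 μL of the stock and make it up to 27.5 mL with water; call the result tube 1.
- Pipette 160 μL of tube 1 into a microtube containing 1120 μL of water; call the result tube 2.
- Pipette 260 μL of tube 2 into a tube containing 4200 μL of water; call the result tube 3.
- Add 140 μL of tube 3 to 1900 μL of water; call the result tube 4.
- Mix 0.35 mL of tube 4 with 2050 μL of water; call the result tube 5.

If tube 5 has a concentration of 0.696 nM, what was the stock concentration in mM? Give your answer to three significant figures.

Step 1: 35 μL brought to 27.5 mL → factor 27500/35 = 785.71
Step 2: 160 μL + 1120 μL = 1280 μL total → factor 1280/160 = 8
Step 3: 260 μL + 4200 μL = 4460 μL total → factor 4460/260 = 17.154
Step 4: 140 μL + 1900 μL = 2040 μL total → factor 2040/140 = 14.571
Step 5: 0.35 mL + 2050 μL = 2.4 mL total → factor 2.4/0.35 = 6.8571
Overall dilution factor = 785.71 × 8 × 17.154 × 14.571 × 6.8571 = 1.0774 × 10^7
Stock = 0.696 nM × 1.0774 × 10^7 = 7.498 × 10^6 nM = 7.50 mM

7.50 mM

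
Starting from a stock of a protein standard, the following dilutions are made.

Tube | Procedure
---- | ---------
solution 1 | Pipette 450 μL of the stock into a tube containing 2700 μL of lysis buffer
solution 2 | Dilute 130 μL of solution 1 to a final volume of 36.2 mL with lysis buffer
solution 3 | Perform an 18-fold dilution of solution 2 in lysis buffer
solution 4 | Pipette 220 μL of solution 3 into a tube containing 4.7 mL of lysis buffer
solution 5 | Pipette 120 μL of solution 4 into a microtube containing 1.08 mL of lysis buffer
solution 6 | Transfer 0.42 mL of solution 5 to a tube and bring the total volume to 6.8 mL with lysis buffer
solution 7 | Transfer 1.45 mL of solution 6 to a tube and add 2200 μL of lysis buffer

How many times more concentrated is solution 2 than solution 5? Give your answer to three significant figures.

Step 1: 450 μL + 2700 μL = 3150 μL total → factor 3150/450 = 7
Step 2: 130 μL brought to 36.2 mL → factor 36200/130 = 278.46
Step 3: 18-fold → factor 18
Step 4: 220 μL + 4.7 mL = 4920 μL total → factor 4920/220 = 22.364
Step 5: 120 μL + 1.08 mL = 1200 μL total → factor 1200/120 = 10
Dilution factor to solution 2 = 1949.2; to solution 5 = 7.8465 × 10^6
[solution 2]/[solution 5] = (factor to solution 5)/(factor to solution 2) = 7.8465 × 10^6/1949.2 = 4.03 × 10^3

4.03 × 10^3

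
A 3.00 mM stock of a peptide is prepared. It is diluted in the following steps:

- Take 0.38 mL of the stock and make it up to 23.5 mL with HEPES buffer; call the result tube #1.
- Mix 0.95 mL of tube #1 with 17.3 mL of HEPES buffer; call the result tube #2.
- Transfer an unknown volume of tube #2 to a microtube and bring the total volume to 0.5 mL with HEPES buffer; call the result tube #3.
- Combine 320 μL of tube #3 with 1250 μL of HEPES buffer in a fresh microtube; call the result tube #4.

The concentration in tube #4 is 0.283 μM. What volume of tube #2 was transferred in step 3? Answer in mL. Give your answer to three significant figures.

0.275 mL

Step 1: 0.38 mL brought to 23.5 mL → factor 23.5/0.38 = 61.842
Step 2: 0.95 mL + 17.3 mL = 18.25 mL total → factor 18.25/0.95 = 19.211
Step 3: v brought to 0.5 mL → factor = 0.5 mL/v
Step 4: 320 μL + 1250 μL = 1570 μL total → factor 1570/320 = 4.9062
Product of known-step factors = 5828.7
Overall factor = 3.00 mM / (0.283 μM) = 10601
Step-3 factor = 10601 / 5828.7 = 1.8187
v = 0.5 mL / 1.8187 = 0.275 mL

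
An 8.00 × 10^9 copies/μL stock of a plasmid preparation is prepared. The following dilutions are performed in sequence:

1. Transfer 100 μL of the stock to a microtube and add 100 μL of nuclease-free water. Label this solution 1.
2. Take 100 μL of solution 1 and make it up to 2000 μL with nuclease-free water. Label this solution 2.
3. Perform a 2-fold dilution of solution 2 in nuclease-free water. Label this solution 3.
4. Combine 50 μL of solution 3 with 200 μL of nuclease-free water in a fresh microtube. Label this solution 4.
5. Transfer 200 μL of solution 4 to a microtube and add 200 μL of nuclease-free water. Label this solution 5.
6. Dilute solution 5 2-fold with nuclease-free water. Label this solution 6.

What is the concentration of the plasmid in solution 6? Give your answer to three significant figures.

5.00 × 10^6 copies/μL

Step 1: 100 μL + 100 μL = 200 μL total → factor 200/100 = 2
Step 2: 100 μL brought to 2000 μL → factor 2000/100 = 20
Step 3: 2-fold → factor 2
Step 4: 50 μL + 200 μL = 250 μL total → factor 250/50 = 5
Step 5: 200 μL + 200 μL = 400 μL total → factor 400/200 = 2
Step 6: 2-fold → factor 2
Dilution factor through solution 6 = 2 × 20 × 2 × 5 × 2 × 2 = 1600
[solution 6] = 8.00 × 10^9 copies/μL / 1600 = 5.00 × 10^6 copies/μL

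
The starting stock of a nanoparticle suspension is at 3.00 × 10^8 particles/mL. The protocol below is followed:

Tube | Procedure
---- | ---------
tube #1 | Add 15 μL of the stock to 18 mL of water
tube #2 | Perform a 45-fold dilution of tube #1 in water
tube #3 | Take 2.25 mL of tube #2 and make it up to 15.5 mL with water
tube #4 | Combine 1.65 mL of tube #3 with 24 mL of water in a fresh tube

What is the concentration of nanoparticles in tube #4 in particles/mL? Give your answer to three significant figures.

Step 1: 15 μL + 18 mL = 18015 μL total → factor 18015/15 = 1201
Step 2: 45-fold → factor 45
Step 3: 2.25 mL brought to 15.5 mL → factor 15.5/2.25 = 6.8889
Step 4: 1.65 mL + 24 mL = 25.65 mL total → factor 25.65/1.65 = 15.545
Overall dilution factor = 1201 × 45 × 6.8889 × 15.545 = 5.7877 × 10^6
Final = 3.00 × 10^8 particles/mL / 5.7877 × 10^6 = 51.8 particles/mL

51.8 particles/mL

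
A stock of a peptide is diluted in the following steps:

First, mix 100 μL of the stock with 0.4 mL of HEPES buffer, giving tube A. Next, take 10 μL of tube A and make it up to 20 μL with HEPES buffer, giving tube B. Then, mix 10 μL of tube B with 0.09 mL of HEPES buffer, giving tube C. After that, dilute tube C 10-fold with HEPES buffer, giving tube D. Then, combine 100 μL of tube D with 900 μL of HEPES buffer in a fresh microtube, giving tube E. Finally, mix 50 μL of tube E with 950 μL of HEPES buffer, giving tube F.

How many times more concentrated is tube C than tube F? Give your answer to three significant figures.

Step 1: 100 μL + 0.4 mL = 500 μL total → factor 500/100 = 5
Step 2: 10 μL brought to 20 μL → factor 20/10 = 2
Step 3: 10 μL + 0.09 mL = 100 μL total → factor 100/10 = 10
Step 4: 10-fold → factor 10
Step 5: 100 μL + 900 μL = 1000 μL total → factor 1000/100 = 10
Step 6: 50 μL + 950 μL = 1000 μL total → factor 1000/50 = 20
Dilution factor to tube C = 100; to tube F = 2 × 10^5
[tube C]/[tube F] = (factor to tube F)/(factor to tube C) = 2 × 10^5/100 = 2.00 × 10^3

2.00 × 10^3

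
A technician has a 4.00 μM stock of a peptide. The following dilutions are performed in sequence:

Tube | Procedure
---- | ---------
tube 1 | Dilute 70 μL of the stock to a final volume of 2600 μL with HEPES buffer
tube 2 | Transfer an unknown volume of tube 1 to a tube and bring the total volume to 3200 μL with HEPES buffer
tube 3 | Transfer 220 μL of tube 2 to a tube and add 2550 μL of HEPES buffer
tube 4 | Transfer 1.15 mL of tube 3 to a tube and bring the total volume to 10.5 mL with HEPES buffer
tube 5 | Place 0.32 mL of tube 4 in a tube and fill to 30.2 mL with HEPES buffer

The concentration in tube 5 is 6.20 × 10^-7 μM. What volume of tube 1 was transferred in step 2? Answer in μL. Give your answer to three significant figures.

Step 1: 70 μL brought to 2600 μL → factor 2600/70 = 37.143
Step 2: v brought to 3200 μL → factor = 3200 μL/v
Step 3: 220 μL + 2550 μL = 2770 μL total → factor 2770/220 = 12.591
Step 4: 1.15 mL brought to 10.5 mL → factor 10.5/1.15 = 9.1304
Step 5: 0.32 mL brought to 30.2 mL → factor 30.2/0.32 = 94.375
Product of known-step factors = 4.0298 × 10^5
Overall factor = 4.00 μM / (6.20 × 10^-7 μM) = 6.4516 × 10^6
Step-2 factor = 6.4516 × 10^6 / 4.0298 × 10^5 = 16.01
v = 3200 μL / 16.01 = 200 μL

200 μL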